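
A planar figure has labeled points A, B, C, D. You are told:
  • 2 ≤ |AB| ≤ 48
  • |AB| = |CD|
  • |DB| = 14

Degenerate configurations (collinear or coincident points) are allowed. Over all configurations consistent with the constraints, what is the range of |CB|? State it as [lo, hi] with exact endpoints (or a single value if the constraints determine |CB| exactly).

|AB| ∈ [2, 48]
|BD| ∈ {14}
|CD| ∈ [2, 48]
|AD| ∈ [0, 62]
|BC| ∈ [0, 62]
|AC| ∈ [0, 110]

|CB| ∈ [0, 62]  (≈ [0.0000, 62.0000])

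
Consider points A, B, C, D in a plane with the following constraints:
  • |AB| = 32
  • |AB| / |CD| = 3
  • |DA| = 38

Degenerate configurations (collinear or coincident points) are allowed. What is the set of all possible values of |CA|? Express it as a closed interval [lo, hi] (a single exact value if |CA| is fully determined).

|AB| ∈ {32}
|AD| ∈ {38}
|CD| ∈ {32/3}
|BD| ∈ [6, 70]
|AC| ∈ [82/3, 146/3]
|BC| ∈ [0, 242/3]

|CA| ∈ [82/3, 146/3]  (≈ [27.3333, 48.6667])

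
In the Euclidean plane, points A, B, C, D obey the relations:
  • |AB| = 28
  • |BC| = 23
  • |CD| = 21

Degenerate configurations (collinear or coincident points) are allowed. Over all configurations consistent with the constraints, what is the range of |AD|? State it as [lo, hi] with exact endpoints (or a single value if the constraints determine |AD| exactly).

|AB| ∈ {28}
|BC| ∈ {23}
|CD| ∈ {21}
|AC| ∈ [5, 51]
|BD| ∈ [2, 44]
|AD| ∈ [0, 72]

|AD| ∈ [0, 72]  (≈ [0.0000, 72.0000])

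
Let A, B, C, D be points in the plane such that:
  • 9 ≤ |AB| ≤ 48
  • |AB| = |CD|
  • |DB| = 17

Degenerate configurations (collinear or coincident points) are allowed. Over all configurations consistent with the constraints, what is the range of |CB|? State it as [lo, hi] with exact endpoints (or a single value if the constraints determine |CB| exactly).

|CB| ∈ [0, 65]  (≈ [0.0000, 65.0000])

|AB| ∈ [9, 48]
|BD| ∈ {17}
|CD| ∈ [9, 48]
|AD| ∈ [0, 65]
|BC| ∈ [0, 65]
|AC| ∈ [0, 113]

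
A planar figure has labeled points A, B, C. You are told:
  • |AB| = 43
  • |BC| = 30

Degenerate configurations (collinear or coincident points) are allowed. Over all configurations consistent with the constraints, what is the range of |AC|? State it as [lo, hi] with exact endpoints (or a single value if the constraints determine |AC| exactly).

|AB| ∈ {43}
|BC| ∈ {30}
|AC| ∈ [13, 73]

|AC| ∈ [13, 73]  (≈ [13.0000, 73.0000])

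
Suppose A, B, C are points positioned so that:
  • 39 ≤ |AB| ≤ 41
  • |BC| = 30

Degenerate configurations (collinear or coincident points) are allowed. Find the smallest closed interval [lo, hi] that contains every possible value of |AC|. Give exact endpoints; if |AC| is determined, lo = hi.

|AB| ∈ [39, 41]
|BC| ∈ {30}
|AC| ∈ [9, 71]

|AC| ∈ [9, 71]  (≈ [9.0000, 71.0000])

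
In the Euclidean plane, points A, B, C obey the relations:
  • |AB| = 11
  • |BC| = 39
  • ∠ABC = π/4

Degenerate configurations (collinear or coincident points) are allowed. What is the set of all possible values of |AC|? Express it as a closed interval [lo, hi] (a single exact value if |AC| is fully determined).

|AB| ∈ {11}
|BC| ∈ {39}
|AC| ∈ {√(1642 - 429·√(2))}

|AC| = √(1642 - 429·√(2))  (≈ 32.1761)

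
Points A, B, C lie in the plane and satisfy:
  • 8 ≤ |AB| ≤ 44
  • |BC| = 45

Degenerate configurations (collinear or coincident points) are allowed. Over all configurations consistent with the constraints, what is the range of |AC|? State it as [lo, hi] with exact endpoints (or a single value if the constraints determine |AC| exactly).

|AC| ∈ [1, 89]  (≈ [1.0000, 89.0000])

|AB| ∈ [8, 44]
|BC| ∈ {45}
|AC| ∈ [1, 89]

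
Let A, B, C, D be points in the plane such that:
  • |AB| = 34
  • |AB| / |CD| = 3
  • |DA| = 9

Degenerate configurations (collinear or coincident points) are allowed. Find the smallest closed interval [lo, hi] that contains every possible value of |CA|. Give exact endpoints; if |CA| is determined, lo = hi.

|AB| ∈ {34}
|AD| ∈ {9}
|CD| ∈ {34/3}
|BD| ∈ [25, 43]
|AC| ∈ [7/3, 61/3]
|BC| ∈ [41/3, 163/3]

|CA| ∈ [7/3, 61/3]  (≈ [2.3333, 20.3333])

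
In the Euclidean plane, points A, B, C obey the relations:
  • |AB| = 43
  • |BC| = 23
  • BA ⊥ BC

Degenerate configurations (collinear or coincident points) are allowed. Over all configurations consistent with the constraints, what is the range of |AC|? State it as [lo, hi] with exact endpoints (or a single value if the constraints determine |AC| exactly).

|AC| = √(2378)  (≈ 48.7647)

|AB| ∈ {43}
|BC| ∈ {23}
|AC| ∈ {√(2378)}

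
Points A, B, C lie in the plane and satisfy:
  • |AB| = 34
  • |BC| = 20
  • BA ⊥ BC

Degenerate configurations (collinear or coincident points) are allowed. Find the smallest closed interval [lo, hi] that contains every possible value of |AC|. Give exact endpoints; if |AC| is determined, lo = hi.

|AB| ∈ {34}
|BC| ∈ {20}
|AC| ∈ {2·√(389)}

|AC| = 2·√(389)  (≈ 39.4462)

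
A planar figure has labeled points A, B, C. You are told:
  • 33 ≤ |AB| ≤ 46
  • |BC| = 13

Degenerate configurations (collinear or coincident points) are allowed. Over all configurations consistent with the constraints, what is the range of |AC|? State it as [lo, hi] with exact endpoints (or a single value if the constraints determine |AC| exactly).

|AB| ∈ [33, 46]
|BC| ∈ {13}
|AC| ∈ [20, 59]

|AC| ∈ [20, 59]  (≈ [20.0000, 59.0000])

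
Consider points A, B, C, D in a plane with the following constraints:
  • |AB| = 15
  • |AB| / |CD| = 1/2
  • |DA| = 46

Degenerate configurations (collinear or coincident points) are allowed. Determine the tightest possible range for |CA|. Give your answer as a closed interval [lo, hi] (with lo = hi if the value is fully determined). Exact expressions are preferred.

|AB| ∈ {15}
|AD| ∈ {46}
|CD| ∈ {30}
|BD| ∈ [31, 61]
|AC| ∈ [16, 76]
|BC| ∈ [1, 91]

|CA| ∈ [16, 76]  (≈ [16.0000, 76.0000])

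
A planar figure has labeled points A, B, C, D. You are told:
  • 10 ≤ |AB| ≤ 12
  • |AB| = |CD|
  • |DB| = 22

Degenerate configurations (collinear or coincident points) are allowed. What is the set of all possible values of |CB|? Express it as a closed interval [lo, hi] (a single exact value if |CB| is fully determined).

|CB| ∈ [10, 34]  (≈ [10.0000, 34.0000])

|AB| ∈ [10, 12]
|BD| ∈ {22}
|CD| ∈ [10, 12]
|AD| ∈ [10, 34]
|BC| ∈ [10, 34]
|AC| ∈ [0, 46]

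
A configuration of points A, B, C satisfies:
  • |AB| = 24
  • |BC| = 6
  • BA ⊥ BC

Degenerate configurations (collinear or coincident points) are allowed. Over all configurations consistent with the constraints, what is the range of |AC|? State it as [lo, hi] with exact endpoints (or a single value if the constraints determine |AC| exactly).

|AB| ∈ {24}
|BC| ∈ {6}
|AC| ∈ {6·√(17)}

|AC| = 6·√(17)  (≈ 24.7386)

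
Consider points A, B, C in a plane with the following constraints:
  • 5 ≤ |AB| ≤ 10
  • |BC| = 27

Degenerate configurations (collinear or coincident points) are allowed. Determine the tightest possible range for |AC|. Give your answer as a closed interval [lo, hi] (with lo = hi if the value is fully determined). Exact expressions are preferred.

|AC| ∈ [17, 37]  (≈ [17.0000, 37.0000])

|AB| ∈ [5, 10]
|BC| ∈ {27}
|AC| ∈ [17, 37]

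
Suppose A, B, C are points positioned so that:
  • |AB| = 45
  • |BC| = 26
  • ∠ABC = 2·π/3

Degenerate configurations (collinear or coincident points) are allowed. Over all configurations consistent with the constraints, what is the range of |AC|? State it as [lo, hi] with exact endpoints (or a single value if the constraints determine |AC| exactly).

|AC| = 7·√(79)  (≈ 62.2174)

|AB| ∈ {45}
|BC| ∈ {26}
|AC| ∈ {7·√(79)}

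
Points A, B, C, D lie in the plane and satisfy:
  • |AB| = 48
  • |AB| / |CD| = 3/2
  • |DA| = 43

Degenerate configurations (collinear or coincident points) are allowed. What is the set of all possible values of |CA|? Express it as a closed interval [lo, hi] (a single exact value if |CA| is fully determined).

|CA| ∈ [11, 75]  (≈ [11.0000, 75.0000])

|AB| ∈ {48}
|AD| ∈ {43}
|CD| ∈ {32}
|BD| ∈ [5, 91]
|AC| ∈ [11, 75]
|BC| ∈ [0, 123]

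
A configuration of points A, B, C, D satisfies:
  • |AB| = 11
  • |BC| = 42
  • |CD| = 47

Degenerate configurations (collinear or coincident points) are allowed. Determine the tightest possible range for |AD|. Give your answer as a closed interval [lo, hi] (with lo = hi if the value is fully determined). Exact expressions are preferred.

|AB| ∈ {11}
|BC| ∈ {42}
|CD| ∈ {47}
|AC| ∈ [31, 53]
|BD| ∈ [5, 89]
|AD| ∈ [0, 100]

|AD| ∈ [0, 100]  (≈ [0.0000, 100.0000])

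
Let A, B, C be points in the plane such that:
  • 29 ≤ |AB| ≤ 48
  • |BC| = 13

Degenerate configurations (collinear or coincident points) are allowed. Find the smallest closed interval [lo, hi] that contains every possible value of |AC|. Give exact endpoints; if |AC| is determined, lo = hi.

|AC| ∈ [16, 61]  (≈ [16.0000, 61.0000])

|AB| ∈ [29, 48]
|BC| ∈ {13}
|AC| ∈ [16, 61]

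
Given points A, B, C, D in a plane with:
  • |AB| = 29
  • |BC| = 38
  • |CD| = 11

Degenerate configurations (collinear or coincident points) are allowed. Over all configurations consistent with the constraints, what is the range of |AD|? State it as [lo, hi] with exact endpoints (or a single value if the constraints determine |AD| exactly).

|AB| ∈ {29}
|BC| ∈ {38}
|CD| ∈ {11}
|AC| ∈ [9, 67]
|BD| ∈ [27, 49]
|AD| ∈ [0, 78]

|AD| ∈ [0, 78]  (≈ [0.0000, 78.0000])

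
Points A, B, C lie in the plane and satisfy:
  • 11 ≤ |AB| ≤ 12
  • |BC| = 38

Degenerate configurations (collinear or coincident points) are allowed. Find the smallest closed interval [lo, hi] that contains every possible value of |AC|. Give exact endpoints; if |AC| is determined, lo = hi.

|AC| ∈ [26, 50]  (≈ [26.0000, 50.0000])

|AB| ∈ [11, 12]
|BC| ∈ {38}
|AC| ∈ [26, 50]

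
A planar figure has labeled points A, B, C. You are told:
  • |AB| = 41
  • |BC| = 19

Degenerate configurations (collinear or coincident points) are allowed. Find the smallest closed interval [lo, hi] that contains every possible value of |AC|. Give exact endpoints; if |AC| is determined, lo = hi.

|AB| ∈ {41}
|BC| ∈ {19}
|AC| ∈ [22, 60]

|AC| ∈ [22, 60]  (≈ [22.0000, 60.0000])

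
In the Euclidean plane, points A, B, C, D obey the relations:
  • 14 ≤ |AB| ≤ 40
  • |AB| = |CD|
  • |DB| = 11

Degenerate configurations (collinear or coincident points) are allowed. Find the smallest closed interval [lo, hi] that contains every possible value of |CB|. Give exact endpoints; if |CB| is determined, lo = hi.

|AB| ∈ [14, 40]
|BD| ∈ {11}
|CD| ∈ [14, 40]
|AD| ∈ [3, 51]
|BC| ∈ [3, 51]
|AC| ∈ [0, 91]

|CB| ∈ [3, 51]  (≈ [3.0000, 51.0000])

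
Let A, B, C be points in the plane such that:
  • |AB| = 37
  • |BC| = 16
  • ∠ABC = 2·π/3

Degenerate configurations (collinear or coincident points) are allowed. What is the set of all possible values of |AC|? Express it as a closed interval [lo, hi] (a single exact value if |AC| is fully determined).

|AC| = √(2217)  (≈ 47.0850)

|AB| ∈ {37}
|BC| ∈ {16}
|AC| ∈ {√(2217)}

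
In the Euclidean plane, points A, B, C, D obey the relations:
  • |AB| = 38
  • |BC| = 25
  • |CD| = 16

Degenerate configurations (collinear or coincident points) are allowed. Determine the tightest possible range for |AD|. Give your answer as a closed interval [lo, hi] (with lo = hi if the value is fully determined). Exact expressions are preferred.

|AB| ∈ {38}
|BC| ∈ {25}
|CD| ∈ {16}
|AC| ∈ [13, 63]
|BD| ∈ [9, 41]
|AD| ∈ [0, 79]

|AD| ∈ [0, 79]  (≈ [0.0000, 79.0000])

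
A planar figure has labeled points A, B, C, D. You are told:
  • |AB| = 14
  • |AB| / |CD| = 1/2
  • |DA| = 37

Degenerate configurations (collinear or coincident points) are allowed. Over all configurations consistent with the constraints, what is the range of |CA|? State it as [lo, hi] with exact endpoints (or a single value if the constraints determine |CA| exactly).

|CA| ∈ [9, 65]  (≈ [9.0000, 65.0000])

|AB| ∈ {14}
|AD| ∈ {37}
|CD| ∈ {28}
|BD| ∈ [23, 51]
|AC| ∈ [9, 65]
|BC| ∈ [0, 79]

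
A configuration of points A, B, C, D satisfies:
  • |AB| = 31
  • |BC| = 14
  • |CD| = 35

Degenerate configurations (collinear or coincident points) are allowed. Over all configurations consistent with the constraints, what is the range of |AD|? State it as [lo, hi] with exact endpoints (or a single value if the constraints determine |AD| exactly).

|AD| ∈ [0, 80]  (≈ [0.0000, 80.0000])

|AB| ∈ {31}
|BC| ∈ {14}
|CD| ∈ {35}
|AC| ∈ [17, 45]
|BD| ∈ [21, 49]
|AD| ∈ [0, 80]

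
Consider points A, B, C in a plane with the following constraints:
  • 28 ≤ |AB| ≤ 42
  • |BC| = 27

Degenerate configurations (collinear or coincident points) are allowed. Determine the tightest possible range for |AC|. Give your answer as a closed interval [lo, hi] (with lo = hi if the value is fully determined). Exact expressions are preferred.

|AC| ∈ [1, 69]  (≈ [1.0000, 69.0000])

|AB| ∈ [28, 42]
|BC| ∈ {27}
|AC| ∈ [1, 69]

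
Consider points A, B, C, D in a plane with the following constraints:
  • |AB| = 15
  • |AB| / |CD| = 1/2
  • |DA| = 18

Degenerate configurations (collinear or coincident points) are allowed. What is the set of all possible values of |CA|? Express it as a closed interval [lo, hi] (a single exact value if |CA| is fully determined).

|CA| ∈ [12, 48]  (≈ [12.0000, 48.0000])

|AB| ∈ {15}
|AD| ∈ {18}
|CD| ∈ {30}
|BD| ∈ [3, 33]
|AC| ∈ [12, 48]
|BC| ∈ [0, 63]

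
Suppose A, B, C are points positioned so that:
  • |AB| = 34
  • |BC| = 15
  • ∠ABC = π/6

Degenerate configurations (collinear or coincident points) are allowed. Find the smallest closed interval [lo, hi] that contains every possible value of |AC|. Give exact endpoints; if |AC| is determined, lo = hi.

|AC| = √(1381 - 510·√(3))  (≈ 22.3082)

|AB| ∈ {34}
|BC| ∈ {15}
|AC| ∈ {√(1381 - 510·√(3))}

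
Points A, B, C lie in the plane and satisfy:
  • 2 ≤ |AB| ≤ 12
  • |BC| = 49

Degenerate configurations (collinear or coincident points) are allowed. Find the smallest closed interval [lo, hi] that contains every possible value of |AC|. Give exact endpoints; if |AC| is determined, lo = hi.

|AB| ∈ [2, 12]
|BC| ∈ {49}
|AC| ∈ [37, 61]

|AC| ∈ [37, 61]  (≈ [37.0000, 61.0000])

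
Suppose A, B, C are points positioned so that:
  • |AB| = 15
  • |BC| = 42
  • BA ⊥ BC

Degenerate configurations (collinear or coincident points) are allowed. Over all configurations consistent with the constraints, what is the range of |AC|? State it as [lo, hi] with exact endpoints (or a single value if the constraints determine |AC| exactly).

|AB| ∈ {15}
|BC| ∈ {42}
|AC| ∈ {3·√(221)}

|AC| = 3·√(221)  (≈ 44.5982)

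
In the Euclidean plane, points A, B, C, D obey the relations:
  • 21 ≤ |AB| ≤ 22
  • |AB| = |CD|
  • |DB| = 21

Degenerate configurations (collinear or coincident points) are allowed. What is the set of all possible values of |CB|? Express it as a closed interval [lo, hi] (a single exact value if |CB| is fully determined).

|CB| ∈ [0, 43]  (≈ [0.0000, 43.0000])

|AB| ∈ [21, 22]
|BD| ∈ {21}
|CD| ∈ [21, 22]
|AD| ∈ [0, 43]
|BC| ∈ [0, 43]
|AC| ∈ [0, 65]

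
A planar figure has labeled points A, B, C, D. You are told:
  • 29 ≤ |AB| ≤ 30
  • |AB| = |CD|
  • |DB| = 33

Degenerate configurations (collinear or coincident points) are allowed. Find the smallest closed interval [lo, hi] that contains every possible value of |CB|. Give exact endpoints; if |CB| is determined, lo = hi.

|AB| ∈ [29, 30]
|BD| ∈ {33}
|CD| ∈ [29, 30]
|AD| ∈ [3, 63]
|BC| ∈ [3, 63]
|AC| ∈ [0, 93]

|CB| ∈ [3, 63]  (≈ [3.0000, 63.0000])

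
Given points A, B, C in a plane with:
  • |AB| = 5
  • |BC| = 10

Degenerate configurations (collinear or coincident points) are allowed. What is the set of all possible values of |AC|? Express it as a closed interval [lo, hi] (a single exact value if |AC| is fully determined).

|AC| ∈ [5, 15]  (≈ [5.0000, 15.0000])

|AB| ∈ {5}
|BC| ∈ {10}
|AC| ∈ [5, 15]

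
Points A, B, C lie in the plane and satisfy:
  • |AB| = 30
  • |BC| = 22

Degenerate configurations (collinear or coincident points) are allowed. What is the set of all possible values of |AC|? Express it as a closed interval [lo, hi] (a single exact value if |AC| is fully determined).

|AC| ∈ [8, 52]  (≈ [8.0000, 52.0000])

|AB| ∈ {30}
|BC| ∈ {22}
|AC| ∈ [8, 52]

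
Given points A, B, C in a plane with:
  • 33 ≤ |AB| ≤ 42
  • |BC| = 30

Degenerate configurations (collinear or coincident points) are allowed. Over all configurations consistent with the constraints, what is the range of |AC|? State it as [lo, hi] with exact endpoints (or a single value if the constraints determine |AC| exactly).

|AC| ∈ [3, 72]  (≈ [3.0000, 72.0000])

|AB| ∈ [33, 42]
|BC| ∈ {30}
|AC| ∈ [3, 72]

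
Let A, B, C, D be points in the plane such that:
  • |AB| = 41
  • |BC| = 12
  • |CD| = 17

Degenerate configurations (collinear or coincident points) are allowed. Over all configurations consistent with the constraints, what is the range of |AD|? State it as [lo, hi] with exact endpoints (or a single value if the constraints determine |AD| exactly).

|AD| ∈ [12, 70]  (≈ [12.0000, 70.0000])

|AB| ∈ {41}
|BC| ∈ {12}
|CD| ∈ {17}
|AC| ∈ [29, 53]
|BD| ∈ [5, 29]
|AD| ∈ [12, 70]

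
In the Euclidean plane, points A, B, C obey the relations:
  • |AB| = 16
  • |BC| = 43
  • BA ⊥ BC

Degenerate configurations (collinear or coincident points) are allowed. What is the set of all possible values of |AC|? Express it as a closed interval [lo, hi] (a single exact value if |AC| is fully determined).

|AB| ∈ {16}
|BC| ∈ {43}
|AC| ∈ {√(2105)}

|AC| = √(2105)  (≈ 45.8803)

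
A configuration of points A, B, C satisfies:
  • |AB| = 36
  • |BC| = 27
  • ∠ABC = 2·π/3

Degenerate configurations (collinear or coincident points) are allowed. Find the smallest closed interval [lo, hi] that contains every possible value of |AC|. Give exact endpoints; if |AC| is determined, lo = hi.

|AB| ∈ {36}
|BC| ∈ {27}
|AC| ∈ {9·√(37)}

|AC| = 9·√(37)  (≈ 54.7449)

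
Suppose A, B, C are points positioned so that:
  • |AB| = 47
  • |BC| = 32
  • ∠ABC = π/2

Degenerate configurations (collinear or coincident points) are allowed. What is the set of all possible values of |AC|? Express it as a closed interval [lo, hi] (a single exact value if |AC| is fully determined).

|AC| = √(3233)  (≈ 56.8595)

|AB| ∈ {47}
|BC| ∈ {32}
|AC| ∈ {√(3233)}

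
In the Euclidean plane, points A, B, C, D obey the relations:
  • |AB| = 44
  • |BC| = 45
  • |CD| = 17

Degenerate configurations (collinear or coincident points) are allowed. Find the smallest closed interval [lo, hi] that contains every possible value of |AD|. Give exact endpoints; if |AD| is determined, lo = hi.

|AB| ∈ {44}
|BC| ∈ {45}
|CD| ∈ {17}
|AC| ∈ [1, 89]
|BD| ∈ [28, 62]
|AD| ∈ [0, 106]

|AD| ∈ [0, 106]  (≈ [0.0000, 106.0000])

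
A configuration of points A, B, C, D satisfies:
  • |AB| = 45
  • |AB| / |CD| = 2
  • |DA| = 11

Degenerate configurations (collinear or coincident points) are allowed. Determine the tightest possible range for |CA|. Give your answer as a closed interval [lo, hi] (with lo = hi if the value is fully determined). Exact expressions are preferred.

|CA| ∈ [23/2, 67/2]  (≈ [11.5000, 33.5000])

|AB| ∈ {45}
|AD| ∈ {11}
|CD| ∈ {45/2}
|BD| ∈ [34, 56]
|AC| ∈ [23/2, 67/2]
|BC| ∈ [23/2, 157/2]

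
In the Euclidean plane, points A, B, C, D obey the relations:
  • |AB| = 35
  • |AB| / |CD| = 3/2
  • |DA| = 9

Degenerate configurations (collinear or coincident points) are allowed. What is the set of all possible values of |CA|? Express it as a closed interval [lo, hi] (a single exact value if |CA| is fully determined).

|CA| ∈ [43/3, 97/3]  (≈ [14.3333, 32.3333])

|AB| ∈ {35}
|AD| ∈ {9}
|CD| ∈ {70/3}
|BD| ∈ [26, 44]
|AC| ∈ [43/3, 97/3]
|BC| ∈ [8/3, 202/3]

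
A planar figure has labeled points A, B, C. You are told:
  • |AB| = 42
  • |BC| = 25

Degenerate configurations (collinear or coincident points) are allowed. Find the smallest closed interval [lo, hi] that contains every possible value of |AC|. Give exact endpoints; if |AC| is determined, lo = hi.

|AB| ∈ {42}
|BC| ∈ {25}
|AC| ∈ [17, 67]

|AC| ∈ [17, 67]  (≈ [17.0000, 67.0000])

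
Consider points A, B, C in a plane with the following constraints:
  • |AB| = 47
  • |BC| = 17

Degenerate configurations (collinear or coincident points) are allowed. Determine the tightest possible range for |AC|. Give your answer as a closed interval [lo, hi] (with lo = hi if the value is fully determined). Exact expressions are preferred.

|AB| ∈ {47}
|BC| ∈ {17}
|AC| ∈ [30, 64]

|AC| ∈ [30, 64]  (≈ [30.0000, 64.0000])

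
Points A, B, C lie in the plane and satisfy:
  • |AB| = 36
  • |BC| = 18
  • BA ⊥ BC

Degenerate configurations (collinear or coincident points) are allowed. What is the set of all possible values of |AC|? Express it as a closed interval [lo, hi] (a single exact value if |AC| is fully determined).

|AC| = 18·√(5)  (≈ 40.2492)

|AB| ∈ {36}
|BC| ∈ {18}
|AC| ∈ {18·√(5)}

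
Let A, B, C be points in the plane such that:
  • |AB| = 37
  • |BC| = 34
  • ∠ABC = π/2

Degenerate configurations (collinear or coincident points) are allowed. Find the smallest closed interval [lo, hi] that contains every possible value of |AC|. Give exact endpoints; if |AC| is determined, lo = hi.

|AC| = 5·√(101)  (≈ 50.2494)

|AB| ∈ {37}
|BC| ∈ {34}
|AC| ∈ {5·√(101)}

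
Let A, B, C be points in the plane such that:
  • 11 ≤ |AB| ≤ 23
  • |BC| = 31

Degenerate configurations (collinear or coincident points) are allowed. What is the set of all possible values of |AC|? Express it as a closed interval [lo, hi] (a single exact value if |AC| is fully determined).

|AB| ∈ [11, 23]
|BC| ∈ {31}
|AC| ∈ [8, 54]

|AC| ∈ [8, 54]  (≈ [8.0000, 54.0000])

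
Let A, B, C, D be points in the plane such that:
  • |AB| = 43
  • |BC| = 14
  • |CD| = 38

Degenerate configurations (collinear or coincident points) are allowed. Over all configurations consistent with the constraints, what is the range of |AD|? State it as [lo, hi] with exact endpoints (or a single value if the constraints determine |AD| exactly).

|AB| ∈ {43}
|BC| ∈ {14}
|CD| ∈ {38}
|AC| ∈ [29, 57]
|BD| ∈ [24, 52]
|AD| ∈ [0, 95]

|AD| ∈ [0, 95]  (≈ [0.0000, 95.0000])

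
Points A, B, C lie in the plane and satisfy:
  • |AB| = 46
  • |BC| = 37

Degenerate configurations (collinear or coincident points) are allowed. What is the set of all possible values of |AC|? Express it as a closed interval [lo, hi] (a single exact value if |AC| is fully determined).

|AB| ∈ {46}
|BC| ∈ {37}
|AC| ∈ [9, 83]

|AC| ∈ [9, 83]  (≈ [9.0000, 83.0000])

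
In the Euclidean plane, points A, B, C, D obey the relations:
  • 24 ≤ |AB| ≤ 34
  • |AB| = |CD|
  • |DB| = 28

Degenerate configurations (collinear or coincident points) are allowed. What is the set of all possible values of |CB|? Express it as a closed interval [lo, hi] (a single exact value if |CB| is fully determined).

|AB| ∈ [24, 34]
|BD| ∈ {28}
|CD| ∈ [24, 34]
|AD| ∈ [0, 62]
|BC| ∈ [0, 62]
|AC| ∈ [0, 96]

|CB| ∈ [0, 62]  (≈ [0.0000, 62.0000])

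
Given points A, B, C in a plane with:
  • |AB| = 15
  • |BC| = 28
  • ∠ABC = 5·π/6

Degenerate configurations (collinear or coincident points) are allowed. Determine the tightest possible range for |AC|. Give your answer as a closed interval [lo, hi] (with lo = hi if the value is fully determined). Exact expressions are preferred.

|AB| ∈ {15}
|BC| ∈ {28}
|AC| ∈ {√(420·√(3) + 1009)}

|AC| = √(420·√(3) + 1009)  (≈ 41.6709)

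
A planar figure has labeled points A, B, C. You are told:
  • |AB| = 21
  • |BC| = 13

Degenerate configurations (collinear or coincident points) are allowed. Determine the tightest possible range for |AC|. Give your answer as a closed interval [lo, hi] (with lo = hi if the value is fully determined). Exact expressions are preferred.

|AC| ∈ [8, 34]  (≈ [8.0000, 34.0000])

|AB| ∈ {21}
|BC| ∈ {13}
|AC| ∈ [8, 34]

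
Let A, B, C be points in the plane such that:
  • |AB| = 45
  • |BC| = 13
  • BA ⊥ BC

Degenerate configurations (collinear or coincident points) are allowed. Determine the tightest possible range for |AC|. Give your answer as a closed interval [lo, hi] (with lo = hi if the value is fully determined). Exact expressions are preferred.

|AB| ∈ {45}
|BC| ∈ {13}
|AC| ∈ {√(2194)}

|AC| = √(2194)  (≈ 46.8402)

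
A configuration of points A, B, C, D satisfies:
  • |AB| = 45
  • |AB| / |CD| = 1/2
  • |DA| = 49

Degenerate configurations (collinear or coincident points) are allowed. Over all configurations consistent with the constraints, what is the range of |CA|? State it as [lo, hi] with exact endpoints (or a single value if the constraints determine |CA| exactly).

|AB| ∈ {45}
|AD| ∈ {49}
|CD| ∈ {90}
|BD| ∈ [4, 94]
|AC| ∈ [41, 139]
|BC| ∈ [0, 184]

|CA| ∈ [41, 139]  (≈ [41.0000, 139.0000])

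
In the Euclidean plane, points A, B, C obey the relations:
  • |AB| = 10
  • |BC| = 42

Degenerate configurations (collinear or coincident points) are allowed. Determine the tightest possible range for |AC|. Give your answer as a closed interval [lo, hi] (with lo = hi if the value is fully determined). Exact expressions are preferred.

|AC| ∈ [32, 52]  (≈ [32.0000, 52.0000])

|AB| ∈ {10}
|BC| ∈ {42}
|AC| ∈ [32, 52]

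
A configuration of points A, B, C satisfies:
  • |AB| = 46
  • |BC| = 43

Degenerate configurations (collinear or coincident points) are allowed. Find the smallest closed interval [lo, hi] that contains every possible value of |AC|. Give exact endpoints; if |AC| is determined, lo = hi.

|AB| ∈ {46}
|BC| ∈ {43}
|AC| ∈ [3, 89]

|AC| ∈ [3, 89]  (≈ [3.0000, 89.0000])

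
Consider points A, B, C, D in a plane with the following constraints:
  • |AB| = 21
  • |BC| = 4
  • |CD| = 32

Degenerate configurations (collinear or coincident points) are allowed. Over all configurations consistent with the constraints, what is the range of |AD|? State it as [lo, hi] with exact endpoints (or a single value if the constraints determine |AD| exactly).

|AD| ∈ [7, 57]  (≈ [7.0000, 57.0000])

|AB| ∈ {21}
|BC| ∈ {4}
|CD| ∈ {32}
|AC| ∈ [17, 25]
|BD| ∈ [28, 36]
|AD| ∈ [7, 57]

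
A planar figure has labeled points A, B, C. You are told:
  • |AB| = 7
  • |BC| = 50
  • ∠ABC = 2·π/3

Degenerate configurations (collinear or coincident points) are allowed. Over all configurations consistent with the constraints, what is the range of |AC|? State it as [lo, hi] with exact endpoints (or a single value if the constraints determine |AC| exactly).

|AB| ∈ {7}
|BC| ∈ {50}
|AC| ∈ {√(2899)}

|AC| = √(2899)  (≈ 53.8424)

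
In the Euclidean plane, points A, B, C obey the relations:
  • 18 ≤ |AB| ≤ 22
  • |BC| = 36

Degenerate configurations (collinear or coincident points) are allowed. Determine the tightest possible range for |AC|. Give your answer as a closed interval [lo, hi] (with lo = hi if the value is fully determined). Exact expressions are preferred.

|AB| ∈ [18, 22]
|BC| ∈ {36}
|AC| ∈ [14, 58]

|AC| ∈ [14, 58]  (≈ [14.0000, 58.0000])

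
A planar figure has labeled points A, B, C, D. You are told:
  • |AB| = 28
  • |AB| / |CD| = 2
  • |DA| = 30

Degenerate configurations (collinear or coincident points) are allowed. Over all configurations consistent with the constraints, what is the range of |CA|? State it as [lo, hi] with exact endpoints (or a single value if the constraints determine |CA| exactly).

|CA| ∈ [16, 44]  (≈ [16.0000, 44.0000])

|AB| ∈ {28}
|AD| ∈ {30}
|CD| ∈ {14}
|BD| ∈ [2, 58]
|AC| ∈ [16, 44]
|BC| ∈ [0, 72]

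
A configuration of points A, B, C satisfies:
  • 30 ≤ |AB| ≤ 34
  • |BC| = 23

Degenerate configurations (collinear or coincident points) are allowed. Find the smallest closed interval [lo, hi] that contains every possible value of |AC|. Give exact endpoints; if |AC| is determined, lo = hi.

|AC| ∈ [7, 57]  (≈ [7.0000, 57.0000])

|AB| ∈ [30, 34]
|BC| ∈ {23}
|AC| ∈ [7, 57]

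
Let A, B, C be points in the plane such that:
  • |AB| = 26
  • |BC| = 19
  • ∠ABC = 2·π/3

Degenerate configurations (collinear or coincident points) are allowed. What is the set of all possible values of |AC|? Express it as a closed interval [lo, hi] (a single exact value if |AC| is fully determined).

|AB| ∈ {26}
|BC| ∈ {19}
|AC| ∈ {√(1531)}

|AC| = √(1531)  (≈ 39.1280)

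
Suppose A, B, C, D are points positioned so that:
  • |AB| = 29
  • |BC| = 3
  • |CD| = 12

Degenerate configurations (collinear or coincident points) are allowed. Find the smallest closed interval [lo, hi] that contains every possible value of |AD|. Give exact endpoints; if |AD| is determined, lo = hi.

|AD| ∈ [14, 44]  (≈ [14.0000, 44.0000])

|AB| ∈ {29}
|BC| ∈ {3}
|CD| ∈ {12}
|AC| ∈ [26, 32]
|BD| ∈ [9, 15]
|AD| ∈ [14, 44]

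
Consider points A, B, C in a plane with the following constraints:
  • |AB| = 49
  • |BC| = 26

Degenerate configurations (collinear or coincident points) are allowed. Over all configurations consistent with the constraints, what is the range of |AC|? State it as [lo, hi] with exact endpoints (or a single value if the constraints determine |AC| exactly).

|AB| ∈ {49}
|BC| ∈ {26}
|AC| ∈ [23, 75]

|AC| ∈ [23, 75]  (≈ [23.0000, 75.0000])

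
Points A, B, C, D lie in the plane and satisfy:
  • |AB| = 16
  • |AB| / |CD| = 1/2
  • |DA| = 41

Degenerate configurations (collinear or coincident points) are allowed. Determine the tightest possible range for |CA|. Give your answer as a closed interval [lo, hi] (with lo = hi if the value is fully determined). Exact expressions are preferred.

|AB| ∈ {16}
|AD| ∈ {41}
|CD| ∈ {32}
|BD| ∈ [25, 57]
|AC| ∈ [9, 73]
|BC| ∈ [0, 89]

|CA| ∈ [9, 73]  (≈ [9.0000, 73.0000])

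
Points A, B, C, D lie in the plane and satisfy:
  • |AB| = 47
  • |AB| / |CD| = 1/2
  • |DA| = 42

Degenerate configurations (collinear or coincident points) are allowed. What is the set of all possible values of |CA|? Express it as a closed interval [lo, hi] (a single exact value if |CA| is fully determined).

|AB| ∈ {47}
|AD| ∈ {42}
|CD| ∈ {94}
|BD| ∈ [5, 89]
|AC| ∈ [52, 136]
|BC| ∈ [5, 183]

|CA| ∈ [52, 136]  (≈ [52.0000, 136.0000])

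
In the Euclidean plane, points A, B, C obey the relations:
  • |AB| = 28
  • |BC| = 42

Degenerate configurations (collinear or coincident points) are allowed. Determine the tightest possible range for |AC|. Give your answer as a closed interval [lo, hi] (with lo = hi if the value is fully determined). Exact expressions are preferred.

|AB| ∈ {28}
|BC| ∈ {42}
|AC| ∈ [14, 70]

|AC| ∈ [14, 70]  (≈ [14.0000, 70.0000])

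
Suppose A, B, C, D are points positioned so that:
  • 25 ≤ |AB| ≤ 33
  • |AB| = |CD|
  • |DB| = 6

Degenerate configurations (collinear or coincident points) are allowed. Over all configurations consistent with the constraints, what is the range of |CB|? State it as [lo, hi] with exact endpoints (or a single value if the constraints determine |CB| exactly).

|AB| ∈ [25, 33]
|BD| ∈ {6}
|CD| ∈ [25, 33]
|AD| ∈ [19, 39]
|BC| ∈ [19, 39]
|AC| ∈ [0, 72]

|CB| ∈ [19, 39]  (≈ [19.0000, 39.0000])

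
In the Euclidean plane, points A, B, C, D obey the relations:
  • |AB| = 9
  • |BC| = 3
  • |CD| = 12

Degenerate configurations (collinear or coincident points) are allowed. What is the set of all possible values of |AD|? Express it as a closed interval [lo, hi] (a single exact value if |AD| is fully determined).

|AB| ∈ {9}
|BC| ∈ {3}
|CD| ∈ {12}
|AC| ∈ [6, 12]
|BD| ∈ [9, 15]
|AD| ∈ [0, 24]

|AD| ∈ [0, 24]  (≈ [0.0000, 24.0000])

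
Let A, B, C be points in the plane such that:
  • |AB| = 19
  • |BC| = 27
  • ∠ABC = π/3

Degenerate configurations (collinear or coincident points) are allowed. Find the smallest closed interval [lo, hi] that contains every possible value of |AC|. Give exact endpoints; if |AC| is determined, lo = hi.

|AB| ∈ {19}
|BC| ∈ {27}
|AC| ∈ {√(577)}

|AC| = √(577)  (≈ 24.0208)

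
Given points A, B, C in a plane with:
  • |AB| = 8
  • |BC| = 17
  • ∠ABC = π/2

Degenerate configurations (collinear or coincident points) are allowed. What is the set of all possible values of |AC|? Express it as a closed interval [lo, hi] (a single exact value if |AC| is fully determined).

|AC| = √(353)  (≈ 18.7883)

|AB| ∈ {8}
|BC| ∈ {17}
|AC| ∈ {√(353)}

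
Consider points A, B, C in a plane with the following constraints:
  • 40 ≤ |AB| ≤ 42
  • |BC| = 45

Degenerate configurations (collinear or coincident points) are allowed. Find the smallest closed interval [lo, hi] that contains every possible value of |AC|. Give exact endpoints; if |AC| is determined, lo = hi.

|AB| ∈ [40, 42]
|BC| ∈ {45}
|AC| ∈ [3, 87]

|AC| ∈ [3, 87]  (≈ [3.0000, 87.0000])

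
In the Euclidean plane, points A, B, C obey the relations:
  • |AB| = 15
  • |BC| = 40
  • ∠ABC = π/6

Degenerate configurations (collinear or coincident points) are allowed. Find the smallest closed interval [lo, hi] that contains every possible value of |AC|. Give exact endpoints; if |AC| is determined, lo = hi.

|AB| ∈ {15}
|BC| ∈ {40}
|AC| ∈ {5·√(73 - 24·√(3))}

|AC| = 5·√(73 - 24·√(3))  (≈ 28.0316)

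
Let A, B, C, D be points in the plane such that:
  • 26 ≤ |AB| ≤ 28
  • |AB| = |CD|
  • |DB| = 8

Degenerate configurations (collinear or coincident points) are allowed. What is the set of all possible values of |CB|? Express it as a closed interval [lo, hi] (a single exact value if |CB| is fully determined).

|AB| ∈ [26, 28]
|BD| ∈ {8}
|CD| ∈ [26, 28]
|AD| ∈ [18, 36]
|BC| ∈ [18, 36]
|AC| ∈ [0, 64]

|CB| ∈ [18, 36]  (≈ [18.0000, 36.0000])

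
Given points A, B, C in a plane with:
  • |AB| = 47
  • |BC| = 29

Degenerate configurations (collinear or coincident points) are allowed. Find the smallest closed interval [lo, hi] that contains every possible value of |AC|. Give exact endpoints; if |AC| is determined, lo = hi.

|AB| ∈ {47}
|BC| ∈ {29}
|AC| ∈ [18, 76]

|AC| ∈ [18, 76]  (≈ [18.0000, 76.0000])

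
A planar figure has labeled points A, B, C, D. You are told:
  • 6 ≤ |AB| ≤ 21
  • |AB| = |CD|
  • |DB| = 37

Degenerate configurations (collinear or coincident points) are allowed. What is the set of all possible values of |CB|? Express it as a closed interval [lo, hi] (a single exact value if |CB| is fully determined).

|AB| ∈ [6, 21]
|BD| ∈ {37}
|CD| ∈ [6, 21]
|AD| ∈ [16, 58]
|BC| ∈ [16, 58]
|AC| ∈ [0, 79]

|CB| ∈ [16, 58]  (≈ [16.0000, 58.0000])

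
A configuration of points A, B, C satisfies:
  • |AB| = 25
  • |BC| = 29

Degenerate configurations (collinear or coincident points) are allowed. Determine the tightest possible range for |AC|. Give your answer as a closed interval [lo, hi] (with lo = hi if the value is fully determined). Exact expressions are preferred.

|AC| ∈ [4, 54]  (≈ [4.0000, 54.0000])

|AB| ∈ {25}
|BC| ∈ {29}
|AC| ∈ [4, 54]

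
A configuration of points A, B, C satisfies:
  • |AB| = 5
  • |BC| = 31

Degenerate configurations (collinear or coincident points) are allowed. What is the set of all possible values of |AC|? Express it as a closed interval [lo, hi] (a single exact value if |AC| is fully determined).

|AB| ∈ {5}
|BC| ∈ {31}
|AC| ∈ [26, 36]

|AC| ∈ [26, 36]  (≈ [26.0000, 36.0000])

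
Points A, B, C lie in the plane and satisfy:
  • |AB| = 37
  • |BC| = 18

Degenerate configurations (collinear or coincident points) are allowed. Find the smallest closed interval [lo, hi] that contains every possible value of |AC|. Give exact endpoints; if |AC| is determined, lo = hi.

|AB| ∈ {37}
|BC| ∈ {18}
|AC| ∈ [19, 55]

|AC| ∈ [19, 55]  (≈ [19.0000, 55.0000])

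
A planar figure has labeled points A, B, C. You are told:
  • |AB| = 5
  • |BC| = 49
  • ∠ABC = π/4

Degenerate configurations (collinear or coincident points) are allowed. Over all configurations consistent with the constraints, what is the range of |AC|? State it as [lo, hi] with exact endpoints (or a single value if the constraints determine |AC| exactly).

|AB| ∈ {5}
|BC| ∈ {49}
|AC| ∈ {√(2426 - 245·√(2))}

|AC| = √(2426 - 245·√(2))  (≈ 45.6017)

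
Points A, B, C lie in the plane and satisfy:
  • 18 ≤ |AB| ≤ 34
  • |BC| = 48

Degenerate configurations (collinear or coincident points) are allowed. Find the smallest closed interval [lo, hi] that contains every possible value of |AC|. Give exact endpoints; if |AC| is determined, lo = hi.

|AC| ∈ [14, 82]  (≈ [14.0000, 82.0000])

|AB| ∈ [18, 34]
|BC| ∈ {48}
|AC| ∈ [14, 82]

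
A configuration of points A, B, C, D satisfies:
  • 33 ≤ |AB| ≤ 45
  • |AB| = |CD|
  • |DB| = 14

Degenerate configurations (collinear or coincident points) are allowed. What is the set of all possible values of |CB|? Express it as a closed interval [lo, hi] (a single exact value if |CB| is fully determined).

|CB| ∈ [19, 59]  (≈ [19.0000, 59.0000])

|AB| ∈ [33, 45]
|BD| ∈ {14}
|CD| ∈ [33, 45]
|AD| ∈ [19, 59]
|BC| ∈ [19, 59]
|AC| ∈ [0, 104]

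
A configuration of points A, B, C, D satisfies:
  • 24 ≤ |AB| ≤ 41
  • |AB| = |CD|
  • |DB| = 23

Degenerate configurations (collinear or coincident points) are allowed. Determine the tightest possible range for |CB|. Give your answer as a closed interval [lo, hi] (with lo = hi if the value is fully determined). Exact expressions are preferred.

|CB| ∈ [1, 64]  (≈ [1.0000, 64.0000])

|AB| ∈ [24, 41]
|BD| ∈ {23}
|CD| ∈ [24, 41]
|AD| ∈ [1, 64]
|BC| ∈ [1, 64]
|AC| ∈ [0, 105]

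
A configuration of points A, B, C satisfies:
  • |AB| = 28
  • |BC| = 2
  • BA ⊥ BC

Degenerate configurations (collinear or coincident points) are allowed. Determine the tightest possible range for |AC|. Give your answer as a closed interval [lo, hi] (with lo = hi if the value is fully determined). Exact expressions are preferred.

|AB| ∈ {28}
|BC| ∈ {2}
|AC| ∈ {2·√(197)}

|AC| = 2·√(197)  (≈ 28.0713)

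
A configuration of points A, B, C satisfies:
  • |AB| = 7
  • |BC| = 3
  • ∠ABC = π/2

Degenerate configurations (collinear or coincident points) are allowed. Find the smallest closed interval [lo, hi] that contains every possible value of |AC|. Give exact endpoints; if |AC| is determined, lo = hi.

|AB| ∈ {7}
|BC| ∈ {3}
|AC| ∈ {√(58)}

|AC| = √(58)  (≈ 7.6158)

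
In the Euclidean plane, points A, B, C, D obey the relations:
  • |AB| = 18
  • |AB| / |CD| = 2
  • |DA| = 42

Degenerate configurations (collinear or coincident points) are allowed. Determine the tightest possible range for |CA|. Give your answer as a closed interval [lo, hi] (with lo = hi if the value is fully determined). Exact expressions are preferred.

|CA| ∈ [33, 51]  (≈ [33.0000, 51.0000])

|AB| ∈ {18}
|AD| ∈ {42}
|CD| ∈ {9}
|BD| ∈ [24, 60]
|AC| ∈ [33, 51]
|BC| ∈ [15, 69]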